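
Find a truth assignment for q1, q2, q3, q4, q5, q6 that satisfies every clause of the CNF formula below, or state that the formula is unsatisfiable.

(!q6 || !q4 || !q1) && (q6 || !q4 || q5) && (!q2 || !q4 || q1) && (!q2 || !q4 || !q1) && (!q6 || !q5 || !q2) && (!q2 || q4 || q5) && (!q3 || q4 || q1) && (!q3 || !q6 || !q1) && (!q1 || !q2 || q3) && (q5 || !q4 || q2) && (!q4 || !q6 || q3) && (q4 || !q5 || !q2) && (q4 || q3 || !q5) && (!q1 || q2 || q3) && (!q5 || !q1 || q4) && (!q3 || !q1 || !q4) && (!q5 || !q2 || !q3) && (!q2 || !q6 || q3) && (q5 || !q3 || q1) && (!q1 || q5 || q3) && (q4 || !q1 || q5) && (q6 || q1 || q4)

Try q6 = true.
Try q4 = true.
Unit clause (!q1) forces q1 = false.
Unit clause (!q2) forces q2 = false.
Unit clause (q5) forces q5 = true.
Unit clause (q3) forces q3 = true.
All clauses are satisfied.

q1 ↦ false; q2 ↦ false; q3 ↦ true; q4 ↦ true; q5 ↦ true; q6 ↦ true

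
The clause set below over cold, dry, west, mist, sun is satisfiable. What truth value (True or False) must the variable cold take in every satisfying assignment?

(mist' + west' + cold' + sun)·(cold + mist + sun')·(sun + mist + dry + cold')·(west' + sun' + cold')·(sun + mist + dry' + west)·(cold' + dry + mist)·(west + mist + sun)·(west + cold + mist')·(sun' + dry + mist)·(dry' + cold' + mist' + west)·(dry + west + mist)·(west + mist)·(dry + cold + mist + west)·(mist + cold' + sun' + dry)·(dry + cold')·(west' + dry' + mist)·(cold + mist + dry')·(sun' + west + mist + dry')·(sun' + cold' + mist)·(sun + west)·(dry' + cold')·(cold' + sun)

Suppose cold = 1.
The clause (dry) is unit, so dry = 1.
That conflicts with the unit clause (dry').
So every satisfying assignment has cold = False.

False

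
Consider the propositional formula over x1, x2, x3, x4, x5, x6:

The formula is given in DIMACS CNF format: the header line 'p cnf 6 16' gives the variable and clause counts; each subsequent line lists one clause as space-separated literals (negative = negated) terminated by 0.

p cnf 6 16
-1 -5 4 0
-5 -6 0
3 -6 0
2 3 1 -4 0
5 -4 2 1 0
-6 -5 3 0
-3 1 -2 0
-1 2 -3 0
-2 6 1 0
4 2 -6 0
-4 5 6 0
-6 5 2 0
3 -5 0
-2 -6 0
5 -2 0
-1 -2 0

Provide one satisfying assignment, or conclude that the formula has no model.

x1: False; x2: False; x3: True; x4: False; x5: True; x6: False

Case x5 = True:
(¬x6) alone gives x6 = False.
(x3) alone gives x3 = True.
Case x1 = False:
(¬x2) alone gives x2 = False.
All clauses hold; x4 can take either value.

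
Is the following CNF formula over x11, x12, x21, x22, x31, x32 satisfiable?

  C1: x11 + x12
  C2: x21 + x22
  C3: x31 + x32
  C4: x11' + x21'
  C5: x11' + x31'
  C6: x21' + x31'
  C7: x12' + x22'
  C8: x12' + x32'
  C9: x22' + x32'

Unsatisfiable

Case x11 = 1:
From the singleton clause (x21'), x21 = 0.
From the singleton clause (x22), x22 = 1.
From the singleton clause (x31'), x31 = 0.
From the singleton clause (x32), x32 = 1.
Now (x32') is unsatisfied and unit — conflict.
Backtrack on x11: now try x11 = 0.
From the singleton clause (x12), x12 = 1.
From the singleton clause (x22'), x22 = 0.
From the singleton clause (x21), x21 = 1.
From the singleton clause (x31'), x31 = 0.
From the singleton clause (x32), x32 = 1.
Now (x32') is unsatisfied and unit — conflict.
Either choice for x11 ends in contradiction.
No assignment satisfies every clause.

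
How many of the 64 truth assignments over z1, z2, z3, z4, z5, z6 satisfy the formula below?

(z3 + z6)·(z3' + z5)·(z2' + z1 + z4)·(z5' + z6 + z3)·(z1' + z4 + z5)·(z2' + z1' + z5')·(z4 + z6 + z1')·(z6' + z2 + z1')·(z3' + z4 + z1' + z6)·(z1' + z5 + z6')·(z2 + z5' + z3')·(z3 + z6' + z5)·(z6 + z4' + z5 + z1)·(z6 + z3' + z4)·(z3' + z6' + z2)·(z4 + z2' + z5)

There are 2^6 = 64 truth assignments over (z1, z2, z3, z4, z5, z6).
Split on z3. With z3 = 1, the clauses containing z3 are satisfied and z3' drops from the rest; 2 of the 2^5 = 32 assignments to the other variables satisfy what remains.
With z3 = 0, by the same count on the reduced clause set, 3 assignments work.
Total: 2 + 3 = 5.

5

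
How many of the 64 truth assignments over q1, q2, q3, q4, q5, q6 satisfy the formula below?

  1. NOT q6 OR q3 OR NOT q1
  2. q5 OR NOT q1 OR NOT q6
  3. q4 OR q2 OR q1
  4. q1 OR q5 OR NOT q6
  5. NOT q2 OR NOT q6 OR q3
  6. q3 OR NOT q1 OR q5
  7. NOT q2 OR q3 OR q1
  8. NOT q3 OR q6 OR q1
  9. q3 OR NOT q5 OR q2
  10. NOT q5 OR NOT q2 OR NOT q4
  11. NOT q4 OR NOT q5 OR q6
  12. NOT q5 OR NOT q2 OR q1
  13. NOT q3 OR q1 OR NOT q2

There are 2^6 = 64 truth assignments over (q1, q2, q3, q4, q5, q6).
Split on q1. With q1 = true, the clauses containing q1 are satisfied and NOT q1 drops from the rest; 10 of the 2^5 = 32 assignments to the other variables satisfy what remains.
With q1 = false, by the same count on the reduced clause set, 2 assignments work.
(One model: q1=F, q2=F, q3=F, q4=T, q5=F, q6=F.)
Total: 10 + 2 = 12.

12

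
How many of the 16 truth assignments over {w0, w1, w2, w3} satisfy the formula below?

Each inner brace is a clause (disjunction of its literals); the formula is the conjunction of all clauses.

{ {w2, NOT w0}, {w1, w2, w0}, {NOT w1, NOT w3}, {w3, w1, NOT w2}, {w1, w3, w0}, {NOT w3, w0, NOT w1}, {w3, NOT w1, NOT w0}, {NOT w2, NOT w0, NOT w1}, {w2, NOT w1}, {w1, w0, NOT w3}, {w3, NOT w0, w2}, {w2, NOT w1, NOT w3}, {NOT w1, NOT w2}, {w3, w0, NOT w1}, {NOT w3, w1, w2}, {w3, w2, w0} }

There are 2^4 = 16 truth assignments over (w0, w1, w2, w3).
Check each against the 16 clauses (columns in the order w0, w1, w2, w3):
  F F F F  ✗ fails (w1 OR w2 OR w0)
  F F F T  ✗ fails (w1 OR w2 OR w0)
  F F T F  ✗ fails (w3 OR w1 OR NOT w2)
  F F T T  ✗ fails (w1 OR w0 OR NOT w3)
  F T F F  ✗ fails (w2 OR NOT w1)
  F T F T  ✗ fails (NOT w1 OR NOT w3)
  F T T F  ✗ fails (NOT w1 OR NOT w2)
  F T T T  ✗ fails (NOT w1 OR NOT w3)
  T F F F  ✗ fails (w2 OR NOT w0)
  T F F T  ✗ fails (w2 OR NOT w0)
  T F T F  ✗ fails (w3 OR w1 OR NOT w2)
  T F T T  ✓ satisfies all
  T T F F  ✗ fails (w2 OR NOT w0)
  T T F T  ✗ fails (w2 OR NOT w0)
  T T T F  ✗ fails (w3 OR NOT w1 OR NOT w0)
  T T T T  ✗ fails (NOT w1 OR NOT w3)
1 of the 16 rows is a model.

1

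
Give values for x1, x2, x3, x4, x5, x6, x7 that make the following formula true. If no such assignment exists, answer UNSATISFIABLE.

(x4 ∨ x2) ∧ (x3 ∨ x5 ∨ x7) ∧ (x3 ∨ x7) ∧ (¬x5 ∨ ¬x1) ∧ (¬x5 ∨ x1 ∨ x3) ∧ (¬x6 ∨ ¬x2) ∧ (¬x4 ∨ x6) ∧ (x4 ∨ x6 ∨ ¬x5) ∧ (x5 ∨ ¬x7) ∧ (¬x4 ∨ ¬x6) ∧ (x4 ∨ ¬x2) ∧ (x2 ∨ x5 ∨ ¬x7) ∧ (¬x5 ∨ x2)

Branch on x4: set x4 = True.
The clause (x6) is unit, so x6 = True.
But (¬x6) is also a unit clause — contradiction.
Undo x4 and try x4 = False.
The clause (x2) is unit, so x2 = True.
But (¬x2) is also a unit clause — contradiction.
Both values of x4 lead to a conflict.

UNSATISFIABLE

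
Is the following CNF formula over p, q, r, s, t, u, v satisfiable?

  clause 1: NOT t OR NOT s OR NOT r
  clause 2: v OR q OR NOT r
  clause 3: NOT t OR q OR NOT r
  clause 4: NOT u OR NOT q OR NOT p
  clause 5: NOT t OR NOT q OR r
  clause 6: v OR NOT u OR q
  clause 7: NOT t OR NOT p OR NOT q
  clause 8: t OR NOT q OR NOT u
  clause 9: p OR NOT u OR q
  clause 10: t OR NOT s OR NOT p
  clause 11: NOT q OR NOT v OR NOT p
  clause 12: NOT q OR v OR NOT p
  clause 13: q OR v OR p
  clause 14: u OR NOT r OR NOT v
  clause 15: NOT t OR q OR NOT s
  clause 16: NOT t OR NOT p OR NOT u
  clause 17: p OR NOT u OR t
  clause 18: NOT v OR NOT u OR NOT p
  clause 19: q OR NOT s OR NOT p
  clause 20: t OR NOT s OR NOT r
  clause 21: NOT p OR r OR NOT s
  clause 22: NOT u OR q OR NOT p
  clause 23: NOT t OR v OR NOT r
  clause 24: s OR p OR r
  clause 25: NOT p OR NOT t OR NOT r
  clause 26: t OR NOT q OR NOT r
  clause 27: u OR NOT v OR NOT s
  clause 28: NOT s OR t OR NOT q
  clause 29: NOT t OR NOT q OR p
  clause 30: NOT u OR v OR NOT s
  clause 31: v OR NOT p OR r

Yes

Try t = false.
Try q = false.
Try v = true.
Try p = true.
Unit clause (NOT s) forces s = false.
Unit clause (NOT u) forces u = false.
Unit clause (NOT r) forces r = false.
All clauses are satisfied.
A satisfying assignment: p: true, q: false, r: false, s: false, t: false, u: false, v: true.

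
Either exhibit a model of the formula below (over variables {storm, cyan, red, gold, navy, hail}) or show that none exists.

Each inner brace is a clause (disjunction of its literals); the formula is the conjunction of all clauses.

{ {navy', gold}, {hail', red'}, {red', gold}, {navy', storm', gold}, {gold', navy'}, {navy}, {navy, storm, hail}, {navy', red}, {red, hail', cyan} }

UNSATISFIABLE

(navy) alone gives navy = 1.
(gold) alone gives gold = 1.
But (gold') is also a unit clause — contradiction.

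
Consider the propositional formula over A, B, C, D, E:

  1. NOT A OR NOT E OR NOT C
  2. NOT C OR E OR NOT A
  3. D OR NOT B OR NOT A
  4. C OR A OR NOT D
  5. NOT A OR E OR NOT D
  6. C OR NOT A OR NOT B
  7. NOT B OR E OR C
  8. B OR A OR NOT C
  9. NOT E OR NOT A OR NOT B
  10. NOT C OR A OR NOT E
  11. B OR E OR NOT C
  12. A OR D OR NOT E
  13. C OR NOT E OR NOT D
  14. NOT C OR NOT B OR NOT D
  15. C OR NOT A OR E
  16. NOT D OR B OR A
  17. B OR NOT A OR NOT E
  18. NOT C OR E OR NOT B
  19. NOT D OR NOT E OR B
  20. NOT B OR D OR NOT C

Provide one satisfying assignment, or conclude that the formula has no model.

A: false; B: false; C: false; D: false; E: false

Try A = false.
Try C = false.
(NOT D) alone gives D = false.
(NOT E) alone gives E = false.
(NOT B) alone gives B = false.
Every clause now holds.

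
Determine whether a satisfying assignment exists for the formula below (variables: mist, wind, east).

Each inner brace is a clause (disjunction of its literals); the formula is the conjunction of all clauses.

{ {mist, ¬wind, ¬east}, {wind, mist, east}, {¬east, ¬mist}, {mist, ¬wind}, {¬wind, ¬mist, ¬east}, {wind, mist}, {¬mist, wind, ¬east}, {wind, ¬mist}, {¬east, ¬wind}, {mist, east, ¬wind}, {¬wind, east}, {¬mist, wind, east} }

Unsatisfiable

Case east = False:
(¬wind) alone gives wind = False.
(mist) alone gives mist = True.
That conflicts with the unit clause (¬mist).
That branch fails; take east = True instead.
(¬mist) alone gives mist = False.
(¬wind) alone gives wind = False.
That conflicts with the unit clause (wind).
Neither east = True nor east = False works.
No assignment satisfies every clause.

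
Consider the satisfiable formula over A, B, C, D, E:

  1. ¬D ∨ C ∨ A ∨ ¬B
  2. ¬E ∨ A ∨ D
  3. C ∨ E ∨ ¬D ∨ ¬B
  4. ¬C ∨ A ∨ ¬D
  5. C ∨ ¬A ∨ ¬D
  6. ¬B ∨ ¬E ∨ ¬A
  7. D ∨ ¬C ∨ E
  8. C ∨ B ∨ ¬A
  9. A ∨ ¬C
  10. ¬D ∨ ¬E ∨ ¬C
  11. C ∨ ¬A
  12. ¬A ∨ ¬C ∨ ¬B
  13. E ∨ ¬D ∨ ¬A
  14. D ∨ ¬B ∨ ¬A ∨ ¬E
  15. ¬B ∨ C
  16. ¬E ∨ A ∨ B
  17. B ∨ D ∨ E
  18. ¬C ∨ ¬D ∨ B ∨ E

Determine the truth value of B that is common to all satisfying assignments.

False

Suppose B = True.
Unit clause (C) forces C = True.
Unit clause (A) forces A = True.
Now (¬A) is unsatisfied and unit — conflict.
So every satisfying assignment has B = False.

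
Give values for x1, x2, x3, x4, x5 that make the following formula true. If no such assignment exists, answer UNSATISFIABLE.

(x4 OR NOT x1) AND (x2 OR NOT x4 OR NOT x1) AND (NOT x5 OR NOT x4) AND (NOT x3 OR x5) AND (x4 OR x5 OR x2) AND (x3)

Unit clause (x3) forces x3 = true.
Unit clause (x5) forces x5 = true.
Unit clause (NOT x4) forces x4 = false.
Unit clause (NOT x1) forces x1 = false.
No clause remains; x2 is free.

x1=false, x2=false, x3=true, x4=false, x5=true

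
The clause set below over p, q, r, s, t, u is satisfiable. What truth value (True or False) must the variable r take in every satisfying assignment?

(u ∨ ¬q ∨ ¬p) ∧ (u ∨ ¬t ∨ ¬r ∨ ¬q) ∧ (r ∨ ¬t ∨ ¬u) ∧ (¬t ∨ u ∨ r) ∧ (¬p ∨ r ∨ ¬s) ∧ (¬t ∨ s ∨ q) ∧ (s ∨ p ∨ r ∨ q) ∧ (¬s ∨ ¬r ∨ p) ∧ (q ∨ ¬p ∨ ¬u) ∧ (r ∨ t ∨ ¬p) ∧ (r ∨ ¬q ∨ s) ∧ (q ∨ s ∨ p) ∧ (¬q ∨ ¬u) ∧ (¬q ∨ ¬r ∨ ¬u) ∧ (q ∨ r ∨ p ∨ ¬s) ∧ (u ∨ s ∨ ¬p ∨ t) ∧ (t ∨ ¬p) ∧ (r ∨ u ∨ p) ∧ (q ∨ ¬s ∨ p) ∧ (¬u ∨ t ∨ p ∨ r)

Suppose r = False.
Try t = False.
From the singleton clause (¬p), p = False.
From the singleton clause (u), u = True.
Now (¬u) is unsatisfied and unit — conflict.
That branch fails; take t = True instead.
From the singleton clause (¬u), u = False.
Now (u) is unsatisfied and unit — conflict.
Both values of t lead to a conflict.
So every satisfying assignment has r = True.

True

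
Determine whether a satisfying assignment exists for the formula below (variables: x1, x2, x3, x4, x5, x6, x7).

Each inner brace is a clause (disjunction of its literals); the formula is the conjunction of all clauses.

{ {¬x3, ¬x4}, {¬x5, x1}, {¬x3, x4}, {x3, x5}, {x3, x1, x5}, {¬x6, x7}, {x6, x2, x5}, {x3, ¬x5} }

Case x3 = False:
From the singleton clause (x5), x5 = True.
But (¬x5) is also a unit clause — contradiction.
That branch fails; take x3 = True instead.
From the singleton clause (¬x4), x4 = False.
But (x4) is also a unit clause — contradiction.
Neither x3 = True nor x3 = False works.
No assignment satisfies every clause.

Unsatisfiable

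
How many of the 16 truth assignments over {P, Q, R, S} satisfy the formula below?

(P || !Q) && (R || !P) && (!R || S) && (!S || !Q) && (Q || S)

There are 2^4 = 16 truth assignments over (P, Q, R, S).
Check each against the 5 clauses (columns in the order P, Q, R, S):
  F F F F  ✗ fails (Q || S)
  F F F T  ✓ satisfies all
  F F T F  ✗ fails (!R || S)
  F F T T  ✓ satisfies all
  F T F F  ✗ fails (P || !Q)
  F T F T  ✗ fails (P || !Q)
  F T T F  ✗ fails (P || !Q)
  F T T T  ✗ fails (P || !Q)
  T F F F  ✗ fails (R || !P)
  T F F T  ✗ fails (R || !P)
  T F T F  ✗ fails (!R || S)
  T F T T  ✓ satisfies all
  T T F F  ✗ fails (R || !P)
  T T F T  ✗ fails (R || !P)
  T T T F  ✗ fails (!R || S)
  T T T T  ✗ fails (!S || !Q)
3 of the 16 rows are models.

3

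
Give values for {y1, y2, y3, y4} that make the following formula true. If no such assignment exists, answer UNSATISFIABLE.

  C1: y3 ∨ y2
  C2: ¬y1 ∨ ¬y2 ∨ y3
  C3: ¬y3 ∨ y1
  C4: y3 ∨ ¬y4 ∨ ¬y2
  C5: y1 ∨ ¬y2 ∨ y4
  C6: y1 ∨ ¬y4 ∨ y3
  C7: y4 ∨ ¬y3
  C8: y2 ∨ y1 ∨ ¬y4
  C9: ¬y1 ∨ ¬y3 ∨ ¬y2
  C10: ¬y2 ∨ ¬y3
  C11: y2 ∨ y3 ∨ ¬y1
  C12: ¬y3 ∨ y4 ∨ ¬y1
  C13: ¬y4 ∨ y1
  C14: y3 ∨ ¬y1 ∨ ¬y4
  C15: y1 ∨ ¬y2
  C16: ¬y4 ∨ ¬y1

Suppose y3 = True.
Unit clause (y1) forces y1 = True.
Unit clause (y4) forces y4 = True.
But (¬y4) is also a unit clause — contradiction.
That branch fails; take y3 = False instead.
Unit clause (y2) forces y2 = True.
Unit clause (¬y1) forces y1 = False.
But (y1) is also a unit clause — contradiction.
Either choice for y3 ends in contradiction.

UNSATISFIABLE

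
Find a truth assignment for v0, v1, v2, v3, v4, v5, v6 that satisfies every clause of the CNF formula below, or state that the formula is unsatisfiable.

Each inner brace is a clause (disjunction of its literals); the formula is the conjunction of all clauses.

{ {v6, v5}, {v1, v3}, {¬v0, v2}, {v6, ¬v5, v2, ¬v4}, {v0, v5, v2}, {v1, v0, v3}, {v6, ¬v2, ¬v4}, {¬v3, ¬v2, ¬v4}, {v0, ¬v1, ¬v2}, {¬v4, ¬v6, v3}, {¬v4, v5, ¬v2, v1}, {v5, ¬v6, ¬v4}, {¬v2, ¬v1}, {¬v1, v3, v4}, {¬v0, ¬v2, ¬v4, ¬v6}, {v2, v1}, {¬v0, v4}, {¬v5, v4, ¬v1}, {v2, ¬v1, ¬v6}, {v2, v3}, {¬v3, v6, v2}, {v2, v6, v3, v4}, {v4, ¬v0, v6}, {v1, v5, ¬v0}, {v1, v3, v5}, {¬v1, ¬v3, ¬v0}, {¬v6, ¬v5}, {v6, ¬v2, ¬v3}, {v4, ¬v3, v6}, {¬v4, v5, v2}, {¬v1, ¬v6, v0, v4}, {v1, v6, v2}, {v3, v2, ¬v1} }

Suppose v6 = True.
(¬v5) alone gives v5 = False.
(¬v4) alone gives v4 = False.
(¬v0) alone gives v0 = False.
(v2) alone gives v2 = True.
(¬v1) alone gives v1 = False.
(v3) alone gives v3 = True.
All clauses are satisfied.

v0=False, v1=False, v2=True, v3=True, v4=False, v5=False, v6=True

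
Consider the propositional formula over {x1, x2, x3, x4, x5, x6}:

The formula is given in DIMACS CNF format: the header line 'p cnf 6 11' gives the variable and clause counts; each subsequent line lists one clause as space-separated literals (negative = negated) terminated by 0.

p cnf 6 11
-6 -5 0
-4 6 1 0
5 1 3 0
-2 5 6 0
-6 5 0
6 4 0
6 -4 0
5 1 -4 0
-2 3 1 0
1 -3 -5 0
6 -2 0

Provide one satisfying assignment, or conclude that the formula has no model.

UNSATISFIABLE

Branch on x6: set x6 = False.
From the singleton clause (x4), x4 = True.
That conflicts with the unit clause (¬x4).
So x6 must be the other value — set x6 = True.
From the singleton clause (¬x5), x5 = False.
That conflicts with the unit clause (x5).
Either choice for x6 ends in contradiction.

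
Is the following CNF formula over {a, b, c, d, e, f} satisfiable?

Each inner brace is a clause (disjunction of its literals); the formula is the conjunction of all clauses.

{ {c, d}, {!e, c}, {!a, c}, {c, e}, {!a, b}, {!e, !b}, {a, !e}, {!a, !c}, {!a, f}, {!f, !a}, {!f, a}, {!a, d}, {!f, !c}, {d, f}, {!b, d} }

Try c = true.
(!a) alone gives a = false.
(!e) alone gives e = false.
(!f) alone gives f = false.
(d) alone gives d = true.
No clause remains; b is free.
A satisfying assignment: a: false, b: false, c: true, d: true, e: false, f: false.

Yes, satisfiable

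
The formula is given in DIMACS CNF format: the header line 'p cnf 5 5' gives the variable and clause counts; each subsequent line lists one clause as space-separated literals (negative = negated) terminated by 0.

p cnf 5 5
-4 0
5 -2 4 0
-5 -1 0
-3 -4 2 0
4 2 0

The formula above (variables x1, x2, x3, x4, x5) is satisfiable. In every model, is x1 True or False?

Suppose x1 = True.
From the singleton clause (¬x4), x4 = False.
From the singleton clause (¬x5), x5 = False.
From the singleton clause (¬x2), x2 = False.
But (x2) is also a unit clause — contradiction.
So every satisfying assignment has x1 = False.

False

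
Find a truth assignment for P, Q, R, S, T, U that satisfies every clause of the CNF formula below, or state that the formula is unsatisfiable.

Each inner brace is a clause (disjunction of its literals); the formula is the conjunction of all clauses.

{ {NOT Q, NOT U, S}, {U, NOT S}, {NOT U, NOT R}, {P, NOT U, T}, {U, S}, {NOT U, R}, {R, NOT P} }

UNSATISFIABLE

Case U = true:
(NOT R) alone gives R = false.
But (R) is also a unit clause — contradiction.
Backtrack on U: now try U = false.
(NOT S) alone gives S = false.
But (S) is also a unit clause — contradiction.
Neither U = true nor U = false works.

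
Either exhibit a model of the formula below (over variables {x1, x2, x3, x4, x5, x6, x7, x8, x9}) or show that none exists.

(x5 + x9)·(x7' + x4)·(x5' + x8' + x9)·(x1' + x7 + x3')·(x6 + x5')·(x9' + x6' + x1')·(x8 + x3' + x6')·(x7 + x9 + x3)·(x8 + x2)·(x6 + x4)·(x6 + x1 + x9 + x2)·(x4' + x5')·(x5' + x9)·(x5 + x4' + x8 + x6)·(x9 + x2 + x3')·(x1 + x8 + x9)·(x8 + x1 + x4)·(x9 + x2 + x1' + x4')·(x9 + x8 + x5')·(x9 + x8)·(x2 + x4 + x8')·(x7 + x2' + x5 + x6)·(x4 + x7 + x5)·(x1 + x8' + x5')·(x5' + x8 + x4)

Branch on x5: set x5 = 0.
The clause (x9) is unit, so x9 = 1.
Branch on x7: set x7 = 1.
The clause (x4) is unit, so x4 = 1.
Branch on x6: set x6 = 1.
The clause (x1') is unit, so x1 = 0.
Branch on x8: set x8 = 1.
Every clause is now satisfied; x2, x3 are unconstrained.

x1: 0, x2: 0, x3: 0, x4: 1, x5: 0, x6: 1, x7: 1, x8: 1, x9: 1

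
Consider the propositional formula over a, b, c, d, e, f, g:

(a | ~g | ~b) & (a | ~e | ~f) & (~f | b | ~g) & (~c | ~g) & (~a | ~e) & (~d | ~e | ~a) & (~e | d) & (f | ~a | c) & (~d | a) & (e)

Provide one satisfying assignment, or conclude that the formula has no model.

(e) alone gives e = 1.
(~a) alone gives a = 0.
(~f) alone gives f = 0.
(d) alone gives d = 1.
Now (~d) is unsatisfied and unit — conflict.

UNSATISFIABLE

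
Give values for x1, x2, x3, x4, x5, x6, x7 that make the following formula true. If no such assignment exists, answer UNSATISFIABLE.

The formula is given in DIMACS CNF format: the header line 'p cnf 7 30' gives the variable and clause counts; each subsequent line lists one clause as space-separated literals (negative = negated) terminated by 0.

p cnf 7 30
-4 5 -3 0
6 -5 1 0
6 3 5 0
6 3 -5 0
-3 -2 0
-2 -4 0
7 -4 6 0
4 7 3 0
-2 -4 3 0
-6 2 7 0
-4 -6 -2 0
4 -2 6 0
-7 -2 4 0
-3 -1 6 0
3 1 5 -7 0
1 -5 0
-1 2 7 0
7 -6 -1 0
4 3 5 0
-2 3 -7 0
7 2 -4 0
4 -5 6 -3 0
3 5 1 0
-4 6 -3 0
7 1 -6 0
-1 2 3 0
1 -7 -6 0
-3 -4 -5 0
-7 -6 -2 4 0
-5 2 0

Case x3 = True:
From the singleton clause (¬x2), x2 = False.
From the singleton clause (¬x5), x5 = False.
From the singleton clause (¬x4), x4 = False.
Case x6 = True:
From the singleton clause (x7), x7 = True.
From the singleton clause (x1), x1 = True.
Every clause now holds.

x1=True,  x2=False,  x3=True,  x4=False,  x5=False,  x6=True,  x7=True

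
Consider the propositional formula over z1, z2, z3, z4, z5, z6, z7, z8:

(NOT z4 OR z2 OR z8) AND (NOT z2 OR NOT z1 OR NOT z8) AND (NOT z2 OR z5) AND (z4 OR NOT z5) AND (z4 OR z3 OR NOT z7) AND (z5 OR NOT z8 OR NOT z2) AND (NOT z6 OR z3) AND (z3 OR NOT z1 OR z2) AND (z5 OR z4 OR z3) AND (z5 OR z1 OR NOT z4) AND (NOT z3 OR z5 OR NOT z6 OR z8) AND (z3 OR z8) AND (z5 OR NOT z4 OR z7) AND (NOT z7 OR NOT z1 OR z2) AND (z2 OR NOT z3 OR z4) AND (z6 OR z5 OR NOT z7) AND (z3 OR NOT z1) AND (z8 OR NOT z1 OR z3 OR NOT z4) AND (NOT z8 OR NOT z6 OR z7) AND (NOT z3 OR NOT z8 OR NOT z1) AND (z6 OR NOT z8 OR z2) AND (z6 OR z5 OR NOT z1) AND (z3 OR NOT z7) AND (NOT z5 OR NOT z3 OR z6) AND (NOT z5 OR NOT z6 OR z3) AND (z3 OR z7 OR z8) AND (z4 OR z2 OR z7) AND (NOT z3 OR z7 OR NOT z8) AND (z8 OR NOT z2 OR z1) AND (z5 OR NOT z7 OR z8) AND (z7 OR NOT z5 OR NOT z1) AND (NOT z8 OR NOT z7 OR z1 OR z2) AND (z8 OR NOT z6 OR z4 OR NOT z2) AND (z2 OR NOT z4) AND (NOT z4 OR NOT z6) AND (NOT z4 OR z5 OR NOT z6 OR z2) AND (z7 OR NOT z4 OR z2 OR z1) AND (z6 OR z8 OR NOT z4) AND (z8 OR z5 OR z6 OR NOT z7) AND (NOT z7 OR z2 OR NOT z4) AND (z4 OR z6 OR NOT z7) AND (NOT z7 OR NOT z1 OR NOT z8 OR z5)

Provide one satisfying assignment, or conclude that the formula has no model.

z1: false, z2: true, z3: false, z4: true, z5: true, z6: false, z7: false, z8: true

Case z2 = true:
The clause (z5) is unit, so z5 = true.
The clause (z4) is unit, so z4 = true.
The clause (NOT z6) is unit, so z6 = false.
The clause (NOT z3) is unit, so z3 = false.
The clause (z8) is unit, so z8 = true.
The clause (NOT z1) is unit, so z1 = false.
The clause (NOT z7) is unit, so z7 = false.
Every clause now holds.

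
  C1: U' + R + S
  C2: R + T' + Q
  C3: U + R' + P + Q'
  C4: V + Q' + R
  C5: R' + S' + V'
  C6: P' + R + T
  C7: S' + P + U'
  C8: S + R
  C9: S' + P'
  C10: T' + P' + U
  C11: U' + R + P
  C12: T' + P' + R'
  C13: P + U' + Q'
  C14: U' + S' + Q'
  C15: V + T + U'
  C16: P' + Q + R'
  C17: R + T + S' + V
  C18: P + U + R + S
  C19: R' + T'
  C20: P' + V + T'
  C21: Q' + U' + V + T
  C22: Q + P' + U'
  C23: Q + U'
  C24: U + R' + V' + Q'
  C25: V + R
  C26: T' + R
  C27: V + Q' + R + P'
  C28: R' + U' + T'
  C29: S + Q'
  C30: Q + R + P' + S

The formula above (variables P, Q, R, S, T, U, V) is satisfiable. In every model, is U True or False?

Suppose U = 1.
Unit clause (Q) forces Q = 1.
Unit clause (P) forces P = 1.
Unit clause (S') forces S = 0.
That conflicts with the unit clause (S).
So every satisfying assignment has U = False.

False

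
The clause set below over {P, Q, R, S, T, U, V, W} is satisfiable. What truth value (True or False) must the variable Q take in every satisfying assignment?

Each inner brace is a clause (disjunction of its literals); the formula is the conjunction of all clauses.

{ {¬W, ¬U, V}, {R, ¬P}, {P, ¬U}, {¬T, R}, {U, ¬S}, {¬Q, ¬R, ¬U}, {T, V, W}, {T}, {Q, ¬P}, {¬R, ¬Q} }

False

Suppose Q = True.
From the singleton clause (T), T = True.
From the singleton clause (R), R = True.
Now (¬R) is unsatisfied and unit — conflict.
So every satisfying assignment has Q = False.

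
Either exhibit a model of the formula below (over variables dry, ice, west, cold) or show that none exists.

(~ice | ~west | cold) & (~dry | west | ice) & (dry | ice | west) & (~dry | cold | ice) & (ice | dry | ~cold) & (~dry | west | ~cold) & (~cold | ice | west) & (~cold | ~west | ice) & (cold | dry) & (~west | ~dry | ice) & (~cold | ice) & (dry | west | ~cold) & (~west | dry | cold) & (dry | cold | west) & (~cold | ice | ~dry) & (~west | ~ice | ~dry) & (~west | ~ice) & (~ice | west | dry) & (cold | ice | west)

dry=1, ice=1, west=0, cold=0

Case cold = 0:
From the singleton clause (dry), dry = 1.
From the singleton clause (ice), ice = 1.
From the singleton clause (~west), west = 0.
This assignment satisfies each clause.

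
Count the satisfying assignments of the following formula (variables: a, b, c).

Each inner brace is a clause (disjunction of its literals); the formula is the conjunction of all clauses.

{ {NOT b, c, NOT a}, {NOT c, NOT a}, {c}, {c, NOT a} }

2

There are 2^3 = 8 truth assignments over (a, b, c).
Check each against the 4 clauses (columns in the order a, b, c):
  F F F  ✗ fails (c)
  F F T  ✓ satisfies all
  F T F  ✗ fails (c)
  F T T  ✓ satisfies all
  T F F  ✗ fails (c)
  T F T  ✗ fails (NOT c OR NOT a)
  T T F  ✗ fails (NOT b OR c OR NOT a)
  T T T  ✗ fails (NOT c OR NOT a)
2 of the 8 rows are models.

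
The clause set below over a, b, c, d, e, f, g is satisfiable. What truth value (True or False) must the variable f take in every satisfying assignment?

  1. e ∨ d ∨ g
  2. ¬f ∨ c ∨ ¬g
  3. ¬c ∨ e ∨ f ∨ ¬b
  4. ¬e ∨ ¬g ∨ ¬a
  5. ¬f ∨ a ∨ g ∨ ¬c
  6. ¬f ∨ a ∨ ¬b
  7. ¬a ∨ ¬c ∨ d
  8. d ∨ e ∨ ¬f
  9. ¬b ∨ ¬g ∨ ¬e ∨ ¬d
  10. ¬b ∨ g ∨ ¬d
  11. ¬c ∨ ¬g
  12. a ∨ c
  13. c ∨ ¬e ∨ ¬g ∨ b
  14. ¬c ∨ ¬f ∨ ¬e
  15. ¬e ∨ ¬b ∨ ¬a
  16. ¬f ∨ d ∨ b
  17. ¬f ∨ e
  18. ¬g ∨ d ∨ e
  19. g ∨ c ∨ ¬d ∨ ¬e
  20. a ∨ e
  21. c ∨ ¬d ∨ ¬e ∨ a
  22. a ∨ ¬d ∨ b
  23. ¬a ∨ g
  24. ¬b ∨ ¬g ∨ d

False

Suppose f = True.
From the singleton clause (e), e = True.
From the singleton clause (¬c), c = False.
From the singleton clause (¬g), g = False.
From the singleton clause (a), a = True.
But (¬a) is also a unit clause — contradiction.
So every satisfying assignment has f = False.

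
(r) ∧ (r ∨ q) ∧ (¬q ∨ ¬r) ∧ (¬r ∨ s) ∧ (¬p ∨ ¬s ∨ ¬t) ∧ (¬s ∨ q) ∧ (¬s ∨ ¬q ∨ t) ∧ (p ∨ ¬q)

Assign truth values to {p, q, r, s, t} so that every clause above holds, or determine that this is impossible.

The clause (r) is unit, so r = True.
The clause (¬q) is unit, so q = False.
The clause (s) is unit, so s = True.
But (¬s) is also a unit clause — contradiction.

UNSATISFIABLE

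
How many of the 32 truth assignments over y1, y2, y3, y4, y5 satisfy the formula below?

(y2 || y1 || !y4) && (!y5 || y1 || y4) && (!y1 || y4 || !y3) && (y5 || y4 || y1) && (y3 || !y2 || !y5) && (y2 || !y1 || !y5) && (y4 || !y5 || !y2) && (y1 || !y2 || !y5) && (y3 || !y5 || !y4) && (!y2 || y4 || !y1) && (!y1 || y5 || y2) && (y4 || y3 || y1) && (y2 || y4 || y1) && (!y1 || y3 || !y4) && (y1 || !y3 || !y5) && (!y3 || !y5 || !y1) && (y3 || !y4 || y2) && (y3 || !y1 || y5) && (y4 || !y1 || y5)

3

There are 2^5 = 32 truth assignments over (y1, y2, y3, y4, y5).
Split on y5. With y5 = true, the clauses containing y5 are satisfied and !y5 drops from the rest; 0 of the 2^4 = 16 assignments to the other variables satisfy what remains.
With y5 = false, by the same count on the reduced clause set, 3 assignments work.
Total: 0 + 3 = 3.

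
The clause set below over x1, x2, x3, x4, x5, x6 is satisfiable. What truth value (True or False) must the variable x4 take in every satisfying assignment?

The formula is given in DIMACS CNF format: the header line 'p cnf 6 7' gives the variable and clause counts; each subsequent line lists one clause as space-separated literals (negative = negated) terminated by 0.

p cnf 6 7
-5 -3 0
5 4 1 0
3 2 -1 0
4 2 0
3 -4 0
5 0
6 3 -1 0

Suppose x4 = True.
(x3) alone gives x3 = True.
(¬x5) alone gives x5 = False.
That conflicts with the unit clause (x5).
So every satisfying assignment has x4 = False.

False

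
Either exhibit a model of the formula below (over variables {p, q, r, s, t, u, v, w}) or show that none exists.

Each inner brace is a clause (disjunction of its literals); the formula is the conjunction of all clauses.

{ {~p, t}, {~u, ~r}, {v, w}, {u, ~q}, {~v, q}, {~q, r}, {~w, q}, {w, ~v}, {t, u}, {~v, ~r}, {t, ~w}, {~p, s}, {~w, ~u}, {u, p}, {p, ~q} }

Case p = 0:
Unit clause (u) forces u = 1.
Unit clause (~r) forces r = 0.
Unit clause (~q) forces q = 0.
Unit clause (~v) forces v = 0.
Unit clause (w) forces w = 1.
Now (~w) is unsatisfied and unit — conflict.
That branch fails; take p = 1 instead.
Unit clause (t) forces t = 1.
Unit clause (s) forces s = 1.
Case u = 0:
Unit clause (~q) forces q = 0.
Unit clause (~v) forces v = 0.
Unit clause (w) forces w = 1.
Now (~w) is unsatisfied and unit — conflict.
That branch fails; take u = 1 instead.
Unit clause (~r) forces r = 0.
Unit clause (~q) forces q = 0.
Unit clause (~v) forces v = 0.
Unit clause (w) forces w = 1.
Now (~w) is unsatisfied and unit — conflict.
Neither u = 1 nor u = 0 works.
Neither p = 1 nor p = 0 works.

UNSATISFIABLE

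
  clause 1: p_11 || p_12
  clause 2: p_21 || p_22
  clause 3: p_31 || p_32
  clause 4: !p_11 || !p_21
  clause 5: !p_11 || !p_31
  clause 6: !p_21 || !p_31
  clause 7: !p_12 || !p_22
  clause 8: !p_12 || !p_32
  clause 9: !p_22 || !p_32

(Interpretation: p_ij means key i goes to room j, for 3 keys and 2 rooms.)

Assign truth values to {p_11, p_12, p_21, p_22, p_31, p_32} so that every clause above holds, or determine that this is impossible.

UNSATISFIABLE

Case p_11 = true:
From the singleton clause (!p_21), p_21 = false.
From the singleton clause (p_22), p_22 = true.
From the singleton clause (!p_31), p_31 = false.
From the singleton clause (p_32), p_32 = true.
But (!p_32) is also a unit clause — contradiction.
Backtrack on p_11: now try p_11 = false.
From the singleton clause (p_12), p_12 = true.
From the singleton clause (!p_22), p_22 = false.
From the singleton clause (p_21), p_21 = true.
From the singleton clause (!p_31), p_31 = false.
From the singleton clause (p_32), p_32 = true.
But (!p_32) is also a unit clause — contradiction.
Either choice for p_11 ends in contradiction.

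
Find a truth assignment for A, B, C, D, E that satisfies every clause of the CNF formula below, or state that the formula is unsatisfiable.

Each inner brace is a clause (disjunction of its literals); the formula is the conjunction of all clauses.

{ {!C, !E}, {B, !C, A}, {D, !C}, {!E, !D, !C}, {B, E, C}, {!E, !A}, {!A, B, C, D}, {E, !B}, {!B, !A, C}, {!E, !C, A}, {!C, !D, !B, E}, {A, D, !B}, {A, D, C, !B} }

Branch on C: set C = false.
Branch on B: set B = false.
(E) alone gives E = true.
(!A) alone gives A = false.
Every clause is now satisfied; D is unconstrained.

A=false; B=false; C=false; D=true; E=true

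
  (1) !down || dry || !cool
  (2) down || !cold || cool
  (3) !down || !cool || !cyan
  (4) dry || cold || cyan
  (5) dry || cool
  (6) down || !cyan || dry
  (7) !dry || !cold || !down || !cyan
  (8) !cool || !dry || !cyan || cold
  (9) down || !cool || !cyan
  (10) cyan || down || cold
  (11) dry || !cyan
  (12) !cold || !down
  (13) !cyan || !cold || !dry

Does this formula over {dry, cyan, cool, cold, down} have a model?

Yes, satisfiable

Suppose dry = false.
Unit clause (cool) forces cool = true.
Unit clause (!down) forces down = false.
Unit clause (!cyan) forces cyan = false.
Unit clause (cold) forces cold = true.
All clauses are satisfied.
A satisfying assignment: dry=false; cyan=false; cool=true; cold=true; down=false.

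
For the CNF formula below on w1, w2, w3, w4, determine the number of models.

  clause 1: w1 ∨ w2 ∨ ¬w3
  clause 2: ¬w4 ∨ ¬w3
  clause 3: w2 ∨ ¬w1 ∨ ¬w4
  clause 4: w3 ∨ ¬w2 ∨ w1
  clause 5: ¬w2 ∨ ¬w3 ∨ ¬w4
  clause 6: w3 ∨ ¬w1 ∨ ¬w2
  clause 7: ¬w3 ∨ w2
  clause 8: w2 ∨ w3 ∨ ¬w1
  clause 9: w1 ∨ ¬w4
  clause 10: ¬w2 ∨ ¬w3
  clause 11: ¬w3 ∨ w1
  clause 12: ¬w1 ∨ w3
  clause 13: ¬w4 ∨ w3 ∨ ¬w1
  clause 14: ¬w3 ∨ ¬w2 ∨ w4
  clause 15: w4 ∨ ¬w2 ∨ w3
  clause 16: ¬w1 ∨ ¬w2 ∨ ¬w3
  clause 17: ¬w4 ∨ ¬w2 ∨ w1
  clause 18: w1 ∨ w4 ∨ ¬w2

1

There are 2^4 = 16 truth assignments over (w1, w2, w3, w4).
Check each against the 18 clauses (columns in the order w1, w2, w3, w4):
  F F F F  ✓ satisfies all
  F F F T  ✗ fails (w1 ∨ ¬w4)
  F F T F  ✗ fails (w1 ∨ w2 ∨ ¬w3)
  F F T T  ✗ fails (w1 ∨ w2 ∨ ¬w3)
  F T F F  ✗ fails (w3 ∨ ¬w2 ∨ w1)
  F T F T  ✗ fails (w3 ∨ ¬w2 ∨ w1)
  F T T F  ✗ fails (¬w2 ∨ ¬w3)
  F T T T  ✗ fails (¬w4 ∨ ¬w3)
  T F F F  ✗ fails (w2 ∨ w3 ∨ ¬w1)
  T F F T  ✗ fails (w2 ∨ ¬w1 ∨ ¬w4)
  T F T F  ✗ fails (¬w3 ∨ w2)
  T F T T  ✗ fails (¬w4 ∨ ¬w3)
  T T F F  ✗ fails (w3 ∨ ¬w1 ∨ ¬w2)
  T T F T  ✗ fails (w3 ∨ ¬w1 ∨ ¬w2)
  T T T F  ✗ fails (¬w2 ∨ ¬w3)
  T T T T  ✗ fails (¬w4 ∨ ¬w3)
1 of the 16 rows is a model.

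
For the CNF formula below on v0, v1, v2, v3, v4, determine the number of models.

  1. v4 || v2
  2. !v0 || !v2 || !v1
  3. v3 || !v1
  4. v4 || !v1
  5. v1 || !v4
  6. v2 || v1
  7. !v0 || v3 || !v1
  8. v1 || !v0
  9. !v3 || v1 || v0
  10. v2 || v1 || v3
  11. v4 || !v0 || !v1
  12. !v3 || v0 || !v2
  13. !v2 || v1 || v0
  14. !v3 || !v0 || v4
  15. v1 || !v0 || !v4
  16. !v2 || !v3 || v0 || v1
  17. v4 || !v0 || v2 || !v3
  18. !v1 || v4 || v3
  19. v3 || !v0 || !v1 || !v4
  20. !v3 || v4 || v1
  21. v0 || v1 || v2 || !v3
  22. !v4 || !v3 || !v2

There are 2^5 = 32 truth assignments over (v0, v1, v2, v3, v4).
Split on v0. With v0 = true, the clauses containing v0 are satisfied and !v0 drops from the rest; 1 of the 2^4 = 16 assignments to the other variables satisfy what remains.
With v0 = false, by the same count on the reduced clause set, 1 assignment works.
(One model: v0=F, v1=T, v2=F, v3=T, v4=T.)
Total: 1 + 1 = 2.

2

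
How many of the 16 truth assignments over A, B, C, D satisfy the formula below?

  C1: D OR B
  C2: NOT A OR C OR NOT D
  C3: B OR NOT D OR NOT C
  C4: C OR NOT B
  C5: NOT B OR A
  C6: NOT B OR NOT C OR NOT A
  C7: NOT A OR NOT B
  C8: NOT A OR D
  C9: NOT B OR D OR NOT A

There are 2^4 = 16 truth assignments over (A, B, C, D).
Split on A. With A = true, the clauses containing A are satisfied and NOT A drops from the rest; 0 of the 2^3 = 8 assignments to the other variables satisfy what remains.
With A = false, by the same count on the reduced clause set, 1 assignment works.
(One model: A=F, B=F, C=F, D=T.)
Total: 0 + 1 = 1.

1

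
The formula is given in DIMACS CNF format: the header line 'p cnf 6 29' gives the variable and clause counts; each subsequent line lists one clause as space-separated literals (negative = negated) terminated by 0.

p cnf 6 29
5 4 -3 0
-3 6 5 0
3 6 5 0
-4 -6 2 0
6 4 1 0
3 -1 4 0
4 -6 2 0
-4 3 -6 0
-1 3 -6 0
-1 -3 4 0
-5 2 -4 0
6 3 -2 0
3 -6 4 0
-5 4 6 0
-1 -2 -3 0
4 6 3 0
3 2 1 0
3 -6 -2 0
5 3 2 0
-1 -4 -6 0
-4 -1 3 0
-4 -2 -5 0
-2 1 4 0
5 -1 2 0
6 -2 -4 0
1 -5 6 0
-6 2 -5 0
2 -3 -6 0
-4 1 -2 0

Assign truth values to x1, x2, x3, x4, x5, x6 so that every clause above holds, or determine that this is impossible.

Try x5 = True.
Try x2 = True.
From the singleton clause (¬x4), x4 = False.
From the singleton clause (x6), x6 = True.
From the singleton clause (x3), x3 = True.
From the singleton clause (¬x1), x1 = False.
Now (x1) is unsatisfied and unit — conflict.
Undo x2 and try x2 = False.
From the singleton clause (¬x4), x4 = False.
From the singleton clause (¬x6), x6 = False.
Now (x6) is unsatisfied and unit — conflict.
Both values of x2 lead to a conflict.
Undo x5 and try x5 = False.
Try x4 = True.
Try x3 = False.
From the singleton clause (x6), x6 = True.
Now (¬x6) is unsatisfied and unit — conflict.
Undo x3 and try x3 = True.
From the singleton clause (x6), x6 = True.
From the singleton clause (x2), x2 = True.
From the singleton clause (¬x1), x1 = False.
Now (x1) is unsatisfied and unit — conflict.
Both values of x3 lead to a conflict.
Undo x4 and try x4 = False.
From the singleton clause (¬x3), x3 = False.
From the singleton clause (x6), x6 = True.
Now (¬x6) is unsatisfied and unit — conflict.
Both values of x4 lead to a conflict.
Both values of x5 lead to a conflict.

UNSATISFIABLE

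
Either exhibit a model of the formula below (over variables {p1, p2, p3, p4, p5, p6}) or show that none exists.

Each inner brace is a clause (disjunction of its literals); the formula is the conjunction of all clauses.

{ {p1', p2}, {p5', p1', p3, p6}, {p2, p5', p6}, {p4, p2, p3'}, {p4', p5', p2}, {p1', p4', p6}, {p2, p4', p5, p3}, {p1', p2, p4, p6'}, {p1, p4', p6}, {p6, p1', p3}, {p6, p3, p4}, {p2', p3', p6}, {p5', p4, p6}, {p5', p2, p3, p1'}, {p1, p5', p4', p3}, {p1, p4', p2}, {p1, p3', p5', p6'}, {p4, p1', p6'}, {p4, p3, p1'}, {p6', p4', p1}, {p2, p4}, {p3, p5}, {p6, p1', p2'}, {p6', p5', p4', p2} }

Try p1 = 1.
The clause (p2) is unit, so p2 = 1.
The clause (p6) is unit, so p6 = 1.
The clause (p4) is unit, so p4 = 1.
Try p3 = 1.
All clauses hold; p5 can take either value.

p1 ↦ 1; p2 ↦ 1; p3 ↦ 1; p4 ↦ 1; p5 ↦ 0; p6 ↦ 1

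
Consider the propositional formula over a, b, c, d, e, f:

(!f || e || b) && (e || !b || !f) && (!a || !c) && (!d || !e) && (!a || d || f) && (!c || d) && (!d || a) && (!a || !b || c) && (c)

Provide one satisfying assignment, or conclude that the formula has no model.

UNSATISFIABLE

Unit clause (c) forces c = true.
Unit clause (!a) forces a = false.
Unit clause (d) forces d = true.
But (!d) is also a unit clause — contradiction.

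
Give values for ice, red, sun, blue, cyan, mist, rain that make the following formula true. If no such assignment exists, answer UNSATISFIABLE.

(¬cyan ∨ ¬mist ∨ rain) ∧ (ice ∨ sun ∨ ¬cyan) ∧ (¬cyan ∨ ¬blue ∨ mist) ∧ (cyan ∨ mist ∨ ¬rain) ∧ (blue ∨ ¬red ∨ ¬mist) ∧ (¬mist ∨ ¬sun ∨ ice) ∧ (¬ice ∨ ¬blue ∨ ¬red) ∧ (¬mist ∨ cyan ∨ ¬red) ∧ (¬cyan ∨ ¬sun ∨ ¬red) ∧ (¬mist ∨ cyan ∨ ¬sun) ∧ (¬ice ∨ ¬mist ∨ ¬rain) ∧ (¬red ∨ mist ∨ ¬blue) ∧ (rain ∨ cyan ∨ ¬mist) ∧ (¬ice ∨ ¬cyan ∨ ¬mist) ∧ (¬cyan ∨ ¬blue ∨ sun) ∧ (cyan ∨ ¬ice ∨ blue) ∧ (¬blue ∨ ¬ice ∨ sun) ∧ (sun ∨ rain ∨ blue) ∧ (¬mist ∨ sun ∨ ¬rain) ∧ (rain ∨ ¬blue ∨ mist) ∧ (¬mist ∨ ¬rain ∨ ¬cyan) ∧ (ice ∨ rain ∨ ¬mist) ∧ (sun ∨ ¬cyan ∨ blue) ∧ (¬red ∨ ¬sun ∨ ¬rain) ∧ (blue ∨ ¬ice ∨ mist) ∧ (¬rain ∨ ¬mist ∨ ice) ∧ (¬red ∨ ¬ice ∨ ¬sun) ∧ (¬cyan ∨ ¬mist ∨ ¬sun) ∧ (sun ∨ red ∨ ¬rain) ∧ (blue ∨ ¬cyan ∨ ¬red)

Try cyan = False.
Try mist = False.
Unit clause (¬rain) forces rain = False.
Unit clause (¬blue) forces blue = False.
Unit clause (¬ice) forces ice = False.
Unit clause (sun) forces sun = True.
Every clause is now satisfied; red is unconstrained.

ice=False; red=False; sun=True; blue=False; cyan=False; mist=False; rain=False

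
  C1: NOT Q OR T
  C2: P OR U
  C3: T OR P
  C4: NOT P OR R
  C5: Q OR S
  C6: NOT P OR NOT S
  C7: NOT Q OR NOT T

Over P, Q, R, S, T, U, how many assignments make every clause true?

There are 2^6 = 64 truth assignments over (P, Q, R, S, T, U).
Split on P. With P = true, the clauses containing P are satisfied and NOT P drops from the rest; 0 of the 2^5 = 32 assignments to the other variables satisfy what remains.
With P = false, by the same count on the reduced clause set, 2 assignments work.
Total: 0 + 2 = 2.

2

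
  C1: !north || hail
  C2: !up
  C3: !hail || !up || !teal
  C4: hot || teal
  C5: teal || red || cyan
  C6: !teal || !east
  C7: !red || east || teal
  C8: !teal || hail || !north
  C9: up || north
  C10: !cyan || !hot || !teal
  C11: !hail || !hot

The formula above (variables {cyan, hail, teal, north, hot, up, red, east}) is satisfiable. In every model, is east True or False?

Suppose east = true.
(!up) alone gives up = false.
(!teal) alone gives teal = false.
(hot) alone gives hot = true.
(north) alone gives north = true.
(hail) alone gives hail = true.
That conflicts with the unit clause (!hail).
So every satisfying assignment has east = False.

False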